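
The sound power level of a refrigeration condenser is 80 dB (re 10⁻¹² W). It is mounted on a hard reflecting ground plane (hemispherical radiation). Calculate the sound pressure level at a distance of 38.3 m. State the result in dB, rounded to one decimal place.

L_p = L_w − 10·log₁₀(2π·r²) with r = 38.3 m.
2π·r² = 9217 m², 10·log₁₀ of that is 39.646 dB.
L_p = 80 − 39.646 = 40.35 dB.

40.4 dB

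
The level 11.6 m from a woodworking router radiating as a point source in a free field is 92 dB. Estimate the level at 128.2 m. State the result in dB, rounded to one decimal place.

Point-source attenuation: ΔL = 20·log₁₀(r₂/r₁) = 20·log₁₀(128.2/11.6) = 20.869 dB.
L₂ = 92 − 20·log₁₀(128.2/11.6) = 92 − 20.869 = 71.13 dB.

71.1 dB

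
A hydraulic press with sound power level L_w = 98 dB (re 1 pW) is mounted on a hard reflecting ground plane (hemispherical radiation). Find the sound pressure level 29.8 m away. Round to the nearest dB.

61 dB

The power spreads over a hemisphere of area 2π·r², so L_p = L_w − 10·log₁₀(2π·r²).
2π·r² = 5580 m², 10·log₁₀ of that is 37.466 dB.
L_p = 98 − 37.466 = 60.53 dB.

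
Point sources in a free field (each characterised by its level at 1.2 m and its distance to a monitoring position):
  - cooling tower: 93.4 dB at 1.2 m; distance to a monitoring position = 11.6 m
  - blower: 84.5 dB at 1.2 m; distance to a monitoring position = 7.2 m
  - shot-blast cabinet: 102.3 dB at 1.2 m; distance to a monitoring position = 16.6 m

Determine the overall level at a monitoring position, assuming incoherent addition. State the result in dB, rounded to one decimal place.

Propagate each source to the receiver with L = L_ref − 20·log₁₀(r/r_ref), then add intensities.
cooling tower: 93.4 − 20·log₁₀(11.6/1.2) = 93.4 − 19.71 = 73.69 dB.
blower: 84.5 − 20·log₁₀(7.2/1.2) = 84.5 − 15.56 = 68.94 dB.
shot-blast cabinet: 102.3 − 20·log₁₀(16.6/1.2) = 102.3 − 22.82 = 79.48 dB.
Σ 10^(L/10) = 1.200e+08 → L_total = 10·log₁₀(1.200e+08) = 80.79 dB.

80.8 dB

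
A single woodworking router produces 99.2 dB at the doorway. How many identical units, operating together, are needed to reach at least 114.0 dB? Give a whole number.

31

Need L₁ + 10·log₁₀ N ≥ 114.0, i.e. log₁₀ N ≥ 1.48.
N ≥ 10^(14.8/10) = 30.200, so N = 31.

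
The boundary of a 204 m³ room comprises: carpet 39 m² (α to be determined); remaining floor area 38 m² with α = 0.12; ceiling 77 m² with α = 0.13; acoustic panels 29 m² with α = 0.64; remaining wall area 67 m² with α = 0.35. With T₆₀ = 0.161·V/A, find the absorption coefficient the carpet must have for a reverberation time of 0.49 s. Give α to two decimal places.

A = 0.161·V/T₆₀ = 0.161·204/0.49 = 67.03 m² sabins.
Absorption from the other surfaces = 38·0.12 + 77·0.13 + 29·0.64 + 67·0.35 = 56.58 m², so the carpet must supply 10.45 m² over 39 m².
α = 10.45/39 = 0.268.

0.27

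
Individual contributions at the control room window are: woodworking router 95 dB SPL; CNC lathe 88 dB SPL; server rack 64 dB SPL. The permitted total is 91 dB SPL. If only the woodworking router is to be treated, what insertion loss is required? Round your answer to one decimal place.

Everything except the woodworking router sums to 10^(88/10) + 10^(64/10) = 6.335e+08 in linear terms, 88.02 dB SPL.
The limit corresponds to 10^(91/10) = 1.259e+09; subtracting the fixed part leaves 6.255e+08 for the woodworking router, i.e. 87.96 dB SPL.
So the woodworking router must be reduced from 95 to 87.96 dB SPL: IL = 7.04 dB.

7.0 dB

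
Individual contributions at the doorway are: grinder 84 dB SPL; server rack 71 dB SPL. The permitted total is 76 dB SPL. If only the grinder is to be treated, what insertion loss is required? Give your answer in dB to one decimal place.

The untreated sources together contribute 10^(71/10) = 1.259e+07, i.e. 71.00 dB SPL.
To meet 76 dB SPL overall, the treated grinder may contribute at most 10^(76/10) − 1.259e+07 = 2.722e+07, i.e. 74.35 dB SPL.
Required insertion loss = 84 − 74.35 = 9.65 dB.

9.7 dB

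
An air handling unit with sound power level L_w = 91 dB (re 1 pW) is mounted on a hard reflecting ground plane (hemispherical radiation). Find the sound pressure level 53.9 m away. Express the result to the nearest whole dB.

48 dB

The power spreads over a hemisphere of area 2π·r², so L_p = L_w − 10·log₁₀(2π·r²).
2π·r² = 1.825e+04 m², 10·log₁₀ of that is 42.614 dB.
L_p = 91 − 42.614 = 48.39 dB.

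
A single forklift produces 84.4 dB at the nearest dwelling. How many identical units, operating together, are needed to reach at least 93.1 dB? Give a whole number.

8

N identical sources give L₁ + 10·log₁₀ N, so require 10·log₁₀ N ≥ 93.1 − 84.4 = 8.7 dB.
N ≥ 10^(8.7/10) = 7.413, so N = 8.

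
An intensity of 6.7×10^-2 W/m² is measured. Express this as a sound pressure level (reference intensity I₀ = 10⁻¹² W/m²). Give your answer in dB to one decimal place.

L = 10·log₁₀(I/I₀) = 10·log₁₀(6.7×10^-2/10⁻¹²) = 10·log₁₀(6.7×10^10).
L = 10·(0.8261 + 10) = 108.26 dB.

108.3 dB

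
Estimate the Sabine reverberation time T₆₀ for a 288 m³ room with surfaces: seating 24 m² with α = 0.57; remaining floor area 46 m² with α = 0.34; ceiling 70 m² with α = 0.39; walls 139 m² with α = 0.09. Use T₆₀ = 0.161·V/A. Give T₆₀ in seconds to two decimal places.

Total absorption A = 24·0.57 + 46·0.34 + 70·0.39 + 139·0.09 = 69.13 m² sabins.
T₆₀ = 0.161 × 288 / 69.13 = 0.671 s.

0.67 s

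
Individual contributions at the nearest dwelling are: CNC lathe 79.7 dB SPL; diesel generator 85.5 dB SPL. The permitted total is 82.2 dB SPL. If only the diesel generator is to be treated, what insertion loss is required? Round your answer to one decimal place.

6.9 dB

Everything except the diesel generator sums to 10^(79.7/10) = 9.333e+07 in linear terms, 79.70 dB SPL.
The limit corresponds to 10^(82.2/10) = 1.660e+08; subtracting the fixed part leaves 7.263e+07 for the diesel generator, i.e. 78.61 dB SPL.
So the diesel generator must be reduced from 85.5 to 78.61 dB SPL: IL = 6.89 dB.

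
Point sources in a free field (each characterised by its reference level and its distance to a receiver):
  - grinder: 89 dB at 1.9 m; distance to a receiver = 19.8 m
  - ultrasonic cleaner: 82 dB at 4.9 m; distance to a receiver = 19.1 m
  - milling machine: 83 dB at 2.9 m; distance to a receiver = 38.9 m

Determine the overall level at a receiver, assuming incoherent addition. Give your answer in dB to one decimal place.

Apply inverse-square spreading to bring every level to the receiver, then sum 10^(L/10).
grinder: 89 − 20·log₁₀(19.8/1.9) = 89 − 20.36 = 68.64 dB.
ultrasonic cleaner: 82 − 20·log₁₀(19.1/4.9) = 82 − 11.82 = 70.18 dB.
milling machine: 83 − 20·log₁₀(38.9/2.9) = 83 − 22.55 = 60.45 dB.
Σ 10^(L/10) = 1.885e+07 → L_total = 10·log₁₀(1.885e+07) = 72.75 dB.

72.8 dB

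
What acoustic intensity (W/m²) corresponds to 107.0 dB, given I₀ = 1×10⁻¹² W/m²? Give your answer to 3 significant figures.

0.0501 W/m²

I = I₀·10^(L/10) = 10⁻¹² × 10^(107.0/10) = 10^(-1.300).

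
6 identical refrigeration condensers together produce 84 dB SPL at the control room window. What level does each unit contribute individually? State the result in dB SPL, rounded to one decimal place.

76.2 dB SPL

6 equal contributions raise the level by 10·log₁₀ 6 = 7.782 dB, so each unit alone gives 84 − 7.782.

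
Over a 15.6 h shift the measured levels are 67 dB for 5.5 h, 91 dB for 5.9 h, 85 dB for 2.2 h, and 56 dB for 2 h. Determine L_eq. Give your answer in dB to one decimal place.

87.2 dB

The energy average is taken in the linear domain: L_eq = 10·log₁₀[(Σ tᵢ·10^(Lᵢ/10))/T], T = 15.6 h.
Σ tᵢ·10^(Lᵢ/10) = 5.5·10^(67/10) + 5.9·10^(91/10) + 2.2·10^(85/10) + 2·10^(56/10) = 8.152e+09.
L_eq = 10·log₁₀(8.152e+09/15.6) = 87.18 dB.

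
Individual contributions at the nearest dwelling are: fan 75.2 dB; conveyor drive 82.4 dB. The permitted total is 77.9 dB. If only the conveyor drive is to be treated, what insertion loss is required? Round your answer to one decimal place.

7.8 dB

The untreated sources together contribute 10^(75.2/10) = 3.311e+07, i.e. 75.20 dB.
To meet 77.9 dB overall, the treated conveyor drive may contribute at most 10^(77.9/10) − 3.311e+07 = 2.855e+07, i.e. 74.56 dB.
So the conveyor drive must be reduced from 82.4 to 74.56 dB: IL = 7.84 dB.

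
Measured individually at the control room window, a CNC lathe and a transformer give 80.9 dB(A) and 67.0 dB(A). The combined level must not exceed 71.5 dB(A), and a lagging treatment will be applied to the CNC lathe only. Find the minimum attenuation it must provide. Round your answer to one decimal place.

Everything except the CNC lathe sums to 10^(67.0/10) = 5.012e+06 in linear terms, 67.00 dB(A).
The limit corresponds to 10^(71.5/10) = 1.413e+07; subtracting the fixed part leaves 9.114e+06 for the CNC lathe, i.e. 69.60 dB(A).
Required insertion loss = 80.9 − 69.60 = 11.30 dB.

11.3 dB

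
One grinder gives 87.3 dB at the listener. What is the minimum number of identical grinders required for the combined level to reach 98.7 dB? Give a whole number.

14

The shortfall is 98.7 − 87.3 = 11.4 dB, and N units add 10·log₁₀ N, so need 10·log₁₀ N ≥ 11.4.
N ≥ 10^(11.4/10) = 13.804, so N = 14.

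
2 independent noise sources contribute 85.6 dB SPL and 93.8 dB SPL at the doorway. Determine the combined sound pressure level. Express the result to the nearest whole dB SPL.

94 dB SPL

For uncorrelated sources the intensities add, so convert each level to linear form, sum, and take 10·log₁₀ of the total.
Σ 10^(L/10) = 10^(85.6/10) + 10^(93.8/10) = 2.762e+09.
L_total = 10·log₁₀(2.762e+09) = 94.41 dB SPL.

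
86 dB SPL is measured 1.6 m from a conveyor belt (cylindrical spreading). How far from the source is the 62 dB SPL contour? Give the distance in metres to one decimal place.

401.9 m

Line-source spreading drops the level by 10·log₁₀(r₂/r₁); inverting, r₂/r₁ = 10^(ΔL/10).
r₂ = 1.6·10^((86−62)/10) = 1.6·10^(24.0/10) = 401.90 m.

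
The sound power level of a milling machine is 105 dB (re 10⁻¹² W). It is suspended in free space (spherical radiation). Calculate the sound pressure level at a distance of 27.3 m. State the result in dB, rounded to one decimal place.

65.3 dB

The power spreads over a sphere of area 4π·r², so L_p = L_w − 10·log₁₀(4π·r²).
4π·r² = 9366 m², 10·log₁₀ of that is 39.715 dB.
L_p = 105 − 39.715 = 65.28 dB.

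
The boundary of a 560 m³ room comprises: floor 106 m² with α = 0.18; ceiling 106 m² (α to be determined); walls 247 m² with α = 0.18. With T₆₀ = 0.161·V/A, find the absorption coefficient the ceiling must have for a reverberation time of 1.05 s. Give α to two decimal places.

A = 0.161·V/T₆₀ = 0.161·560/1.05 = 85.87 m² sabins.
Absorption from the other surfaces = 106·0.18 + 247·0.18 = 63.54 m², so the ceiling must supply 22.33 m² over 106 m².
α = 22.33/106 = 0.211.

0.21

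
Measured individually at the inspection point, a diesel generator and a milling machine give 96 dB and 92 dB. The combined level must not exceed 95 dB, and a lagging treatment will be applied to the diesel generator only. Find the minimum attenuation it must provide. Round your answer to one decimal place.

Fixed contribution from the other source: Σ 10^(L/10) = 10^(92/10) = 1.585e+09 (92.00 dB).
The limit corresponds to 10^(95/10) = 3.162e+09; subtracting the fixed part leaves 1.577e+09 for the diesel generator, i.e. 91.98 dB.
So the diesel generator must be reduced from 96 to 91.98 dB: IL = 4.02 dB.

4.0 dB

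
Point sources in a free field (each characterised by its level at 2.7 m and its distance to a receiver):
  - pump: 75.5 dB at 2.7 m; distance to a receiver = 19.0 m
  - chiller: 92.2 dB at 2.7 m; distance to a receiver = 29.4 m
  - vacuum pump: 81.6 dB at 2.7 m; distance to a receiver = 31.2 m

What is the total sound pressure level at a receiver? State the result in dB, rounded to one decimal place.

72.0 dB

First find each source's level at the receiver (point-source: −20·log₁₀(r/r_ref)), then combine on an intensity basis.
pump: 75.5 − 20·log₁₀(19.0/2.7) = 75.5 − 16.95 = 58.55 dB.
chiller: 92.2 − 20·log₁₀(29.4/2.7) = 92.2 − 20.74 = 71.46 dB.
vacuum pump: 81.6 − 20·log₁₀(31.2/2.7) = 81.6 − 21.26 = 60.34 dB.
Σ 10^(L/10) = 1.580e+07 → L_total = 10·log₁₀(1.580e+07) = 71.99 dB.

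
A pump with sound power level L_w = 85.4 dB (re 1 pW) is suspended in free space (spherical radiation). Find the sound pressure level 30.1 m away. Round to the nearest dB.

45 dB

L_p = L_w − 10·log₁₀(4π·r²) with r = 30.1 m.
4π·r² = 1.139e+04 m², 10·log₁₀ of that is 40.563 dB.
L_p = 85.4 − 40.563 = 44.84 dB.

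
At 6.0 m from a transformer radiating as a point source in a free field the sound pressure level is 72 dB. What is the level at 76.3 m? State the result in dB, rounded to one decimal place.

Spherical spreading from a point source gives a 20·log₁₀(r₂/r₁) drop.
L₂ = 72 − 20·log₁₀(76.3/6.0) = 72 − 22.087 = 49.91 dB.

49.9 dB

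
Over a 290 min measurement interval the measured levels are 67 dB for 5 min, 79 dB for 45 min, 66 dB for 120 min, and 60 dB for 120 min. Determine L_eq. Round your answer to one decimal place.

L_eq = 10·log₁₀[(1/T)·Σ tᵢ·10^(Lᵢ/10)] with T = 290 min.
Σ tᵢ·10^(Lᵢ/10) = 5·10^(67/10) + 45·10^(79/10) + 120·10^(66/10) + 120·10^(60/10) = 4.197e+09.
L_eq = 10·log₁₀(4.197e+09/290) = 71.61 dB.

71.6 dB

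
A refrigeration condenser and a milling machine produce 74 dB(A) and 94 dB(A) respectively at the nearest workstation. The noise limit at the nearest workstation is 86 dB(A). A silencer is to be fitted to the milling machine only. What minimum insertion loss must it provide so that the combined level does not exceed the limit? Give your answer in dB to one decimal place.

8.3 dB

Fixed contribution from the other source: Σ 10^(L/10) = 10^(74/10) = 2.512e+07 (74.00 dB(A)).
The limit corresponds to 10^(86/10) = 3.981e+08; subtracting the fixed part leaves 3.730e+08 for the milling machine, i.e. 85.72 dB(A).
So the milling machine must be reduced from 94 to 85.72 dB(A): IL = 8.28 dB.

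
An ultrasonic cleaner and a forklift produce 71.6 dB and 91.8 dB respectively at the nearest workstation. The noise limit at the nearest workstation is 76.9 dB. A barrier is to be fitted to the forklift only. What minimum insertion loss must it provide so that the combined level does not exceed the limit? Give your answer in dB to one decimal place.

16.4 dB

Fixed contribution from the other source: Σ 10^(L/10) = 10^(71.6/10) = 1.445e+07 (71.60 dB).
To meet 76.9 dB overall, the treated forklift may contribute at most 10^(76.9/10) − 1.445e+07 = 3.452e+07, i.e. 75.38 dB.
Required insertion loss = 91.8 − 75.38 = 16.42 dB.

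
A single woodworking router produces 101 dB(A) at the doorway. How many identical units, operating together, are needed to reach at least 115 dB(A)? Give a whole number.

26

Need L₁ + 10·log₁₀ N ≥ 115, i.e. log₁₀ N ≥ 1.40.
N ≥ 10^(14.0/10) = 25.119, so N = 26.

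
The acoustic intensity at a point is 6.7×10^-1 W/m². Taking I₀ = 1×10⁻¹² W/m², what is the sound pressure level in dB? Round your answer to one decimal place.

L = 10·log₁₀(I/I₀) = 10·log₁₀(6.7×10^-1/10⁻¹²) = 10·log₁₀(6.7×10^11).
L = 10·(0.8261 + 11) = 118.26 dB.

118.3 dB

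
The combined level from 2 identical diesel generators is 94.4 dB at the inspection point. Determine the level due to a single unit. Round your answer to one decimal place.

91.4 dB

For N identical incoherent sources L_total = L₁ + 10·log₁₀ N, so L₁ = 94.4 − 10·log₁₀(2) = 94.4 − 3.010.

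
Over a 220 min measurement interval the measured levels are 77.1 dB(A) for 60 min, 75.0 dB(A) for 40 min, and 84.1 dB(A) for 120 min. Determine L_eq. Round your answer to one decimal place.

82.0 dB(A)

L_eq = 10·log₁₀[(1/T)·Σ tᵢ·10^(Lᵢ/10)] with T = 220 min.
Σ tᵢ·10^(Lᵢ/10) = 60·10^(77.1/10) + 40·10^(75.0/10) + 120·10^(84.1/10) = 3.519e+10.
L_eq = 10·log₁₀(3.519e+10/220) = 82.04 dB(A).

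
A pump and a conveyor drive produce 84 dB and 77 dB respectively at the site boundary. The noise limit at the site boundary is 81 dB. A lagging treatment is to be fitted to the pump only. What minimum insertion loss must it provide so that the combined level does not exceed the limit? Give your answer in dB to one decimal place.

Everything except the pump sums to 10^(77/10) = 5.012e+07 in linear terms, 77.00 dB.
To meet 81 dB overall, the treated pump may contribute at most 10^(81/10) − 5.012e+07 = 7.577e+07, i.e. 78.80 dB.
Required insertion loss = 84 − 78.80 = 5.20 dB.

5.2 dB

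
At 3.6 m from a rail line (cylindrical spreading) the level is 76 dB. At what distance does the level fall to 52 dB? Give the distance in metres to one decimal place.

For a line source L₁ − L₂ = 10·log₁₀(r₂/r₁), so r₂ = r₁·10^((L₁−L₂)/10).
r₂ = 3.6·10^((76−52)/10) = 3.6·10^(24.0/10) = 904.28 m.

904.3 m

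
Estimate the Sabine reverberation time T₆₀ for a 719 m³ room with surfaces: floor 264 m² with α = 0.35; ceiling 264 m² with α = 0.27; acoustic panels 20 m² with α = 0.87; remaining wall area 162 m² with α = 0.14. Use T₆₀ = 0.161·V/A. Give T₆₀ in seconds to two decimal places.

Total absorption A = 264·0.35 + 264·0.27 + 20·0.87 + 162·0.14 = 203.76 m² sabins.
T₆₀ = 0.161·V/A = 0.161·719/203.76 = 0.568 s.

0.57 s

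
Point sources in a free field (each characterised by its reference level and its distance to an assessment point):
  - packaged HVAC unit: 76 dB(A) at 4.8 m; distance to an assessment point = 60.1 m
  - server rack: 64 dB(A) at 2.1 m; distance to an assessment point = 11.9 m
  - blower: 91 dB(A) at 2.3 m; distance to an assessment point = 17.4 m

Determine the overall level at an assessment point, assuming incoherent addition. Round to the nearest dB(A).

Apply inverse-square spreading to bring every level to the receiver, then sum 10^(L/10).
packaged HVAC unit: 76 − 20·log₁₀(60.1/4.8) = 76 − 21.95 = 54.05 dB(A).
server rack: 64 − 20·log₁₀(11.9/2.1) = 64 − 15.07 = 48.93 dB(A).
blower: 91 − 20·log₁₀(17.4/2.3) = 91 − 17.58 = 73.42 dB(A).
Σ 10^(L/10) = 2.233e+07 → L_total = 10·log₁₀(2.233e+07) = 73.49 dB(A).

73 dB(A)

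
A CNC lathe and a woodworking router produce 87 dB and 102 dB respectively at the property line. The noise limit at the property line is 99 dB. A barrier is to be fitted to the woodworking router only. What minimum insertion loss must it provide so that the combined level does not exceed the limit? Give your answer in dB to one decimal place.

Everything except the woodworking router sums to 10^(87/10) = 5.012e+08 in linear terms, 87.00 dB.
The limit corresponds to 10^(99/10) = 7.943e+09; subtracting the fixed part leaves 7.442e+09 for the woodworking router, i.e. 98.72 dB.
Required insertion loss = 102 − 98.72 = 3.28 dB.

3.3 dB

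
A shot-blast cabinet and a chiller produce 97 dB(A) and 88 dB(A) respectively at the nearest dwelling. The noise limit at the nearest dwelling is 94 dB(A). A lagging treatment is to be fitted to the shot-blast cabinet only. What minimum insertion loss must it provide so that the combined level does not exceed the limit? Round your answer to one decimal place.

4.3 dB

Fixed contribution from the other source: Σ 10^(L/10) = 10^(88/10) = 6.310e+08 (88.00 dB(A)).
The limit corresponds to 10^(94/10) = 2.512e+09; subtracting the fixed part leaves 1.881e+09 for the shot-blast cabinet, i.e. 92.74 dB(A).
Required insertion loss = 97 − 92.74 = 4.26 dB.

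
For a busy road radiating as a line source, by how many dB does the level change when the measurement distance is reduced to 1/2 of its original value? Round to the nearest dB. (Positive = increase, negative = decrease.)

+3 dB

Line-source spreading: ΔL = −10·log₁₀(r₂/r₁).
ΔL = −10·log₁₀(0.5) = +3.01 dB.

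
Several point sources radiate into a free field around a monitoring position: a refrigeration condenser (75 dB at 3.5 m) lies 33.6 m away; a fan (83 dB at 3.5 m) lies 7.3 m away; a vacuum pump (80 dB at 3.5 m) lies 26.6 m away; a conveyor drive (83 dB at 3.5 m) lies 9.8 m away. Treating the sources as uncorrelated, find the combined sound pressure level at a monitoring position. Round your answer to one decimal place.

78.7 dB

Apply inverse-square spreading to bring every level to the receiver, then sum 10^(L/10).
refrigeration condenser: 75 − 20·log₁₀(33.6/3.5) = 75 − 19.65 = 55.35 dB.
fan: 83 − 20·log₁₀(7.3/3.5) = 83 − 6.39 = 76.61 dB.
vacuum pump: 80 − 20·log₁₀(26.6/3.5) = 80 − 17.62 = 62.38 dB.
conveyor drive: 83 − 20·log₁₀(9.8/3.5) = 83 − 8.94 = 74.06 dB.
Σ 10^(L/10) = 7.339e+07 → L_total = 10·log₁₀(7.339e+07) = 78.66 dB.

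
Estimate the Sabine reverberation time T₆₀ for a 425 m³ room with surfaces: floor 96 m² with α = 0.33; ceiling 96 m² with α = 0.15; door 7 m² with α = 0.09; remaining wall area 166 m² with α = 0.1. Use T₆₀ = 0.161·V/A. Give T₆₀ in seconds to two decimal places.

Total absorption A = 96·0.33 + 96·0.15 + 7·0.09 + 166·0.1 = 63.31 m² sabins.
T₆₀ = 0.161·V/A = 0.161·425/63.31 = 1.081 s.

1.08 s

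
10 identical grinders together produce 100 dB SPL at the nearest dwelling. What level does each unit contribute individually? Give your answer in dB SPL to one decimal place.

10 equal contributions raise the level by 10·log₁₀ 10 = 10.000 dB, so each unit alone gives 100 − 10.000.

90.0 dB SPL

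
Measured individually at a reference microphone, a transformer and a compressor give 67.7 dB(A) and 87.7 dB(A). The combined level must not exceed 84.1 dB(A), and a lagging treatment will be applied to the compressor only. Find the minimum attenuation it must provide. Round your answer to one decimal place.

Everything except the compressor sums to 10^(67.7/10) = 5.888e+06 in linear terms, 67.70 dB(A).
To meet 84.1 dB(A) overall, the treated compressor may contribute at most 10^(84.1/10) − 5.888e+06 = 2.512e+08, i.e. 84.00 dB(A).
So the compressor must be reduced from 87.7 to 84.00 dB(A): IL = 3.70 dB.

3.7 dB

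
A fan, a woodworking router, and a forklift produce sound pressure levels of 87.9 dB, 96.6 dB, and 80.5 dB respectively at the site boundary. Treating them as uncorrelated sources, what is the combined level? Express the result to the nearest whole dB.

97 dB

Incoherent sources combine by intensity addition: L_total = 10·log₁₀(Σ 10^(L_i/10)).
Σ 10^(L/10) = 10^(87.9/10) + 10^(96.6/10) + 10^(80.5/10) = 5.300e+09.
L_total = 10·log₁₀(5.300e+09) = 97.24 dB.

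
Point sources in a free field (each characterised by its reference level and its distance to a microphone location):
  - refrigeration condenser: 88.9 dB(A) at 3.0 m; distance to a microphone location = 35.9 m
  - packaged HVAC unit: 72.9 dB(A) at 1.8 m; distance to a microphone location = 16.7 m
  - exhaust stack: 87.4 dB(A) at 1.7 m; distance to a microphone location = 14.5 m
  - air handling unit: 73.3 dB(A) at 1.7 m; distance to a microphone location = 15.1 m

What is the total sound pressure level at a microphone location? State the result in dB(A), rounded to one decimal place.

First find each source's level at the receiver (point-source: −20·log₁₀(r/r_ref)), then combine on an intensity basis.
refrigeration condenser: 88.9 − 20·log₁₀(35.9/3.0) = 88.9 − 21.56 = 67.34 dB(A).
packaged HVAC unit: 72.9 − 20·log₁₀(16.7/1.8) = 72.9 − 19.35 = 53.55 dB(A).
exhaust stack: 87.4 − 20·log₁₀(14.5/1.7) = 87.4 − 18.62 = 68.78 dB(A).
air handling unit: 73.3 − 20·log₁₀(15.1/1.7) = 73.3 − 18.97 = 54.33 dB(A).
Σ 10^(L/10) = 1.347e+07 → L_total = 10·log₁₀(1.347e+07) = 71.29 dB(A).

71.3 dB(A)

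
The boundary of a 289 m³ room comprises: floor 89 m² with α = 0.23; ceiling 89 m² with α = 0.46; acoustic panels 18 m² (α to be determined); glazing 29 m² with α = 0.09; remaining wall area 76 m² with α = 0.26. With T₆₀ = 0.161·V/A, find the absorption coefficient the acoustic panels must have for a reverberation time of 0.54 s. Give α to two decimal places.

0.13

From T₆₀ = 0.161·V/A, the target T₆₀ = 0.54 s needs A = 0.161·289/0.54 = 86.16 m².
Absorption from the other surfaces = 89·0.23 + 89·0.46 + 29·0.09 + 76·0.26 = 83.78 m², so the acoustic panels must supply 2.38 m² over 18 m².
α = 2.38/18 = 0.132.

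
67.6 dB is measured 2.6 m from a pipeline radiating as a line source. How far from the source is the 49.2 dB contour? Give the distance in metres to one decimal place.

179.9 m

Line-source spreading drops the level by 10·log₁₀(r₂/r₁); inverting, r₂/r₁ = 10^(ΔL/10).
r₂ = 2.6·10^((67.6−49.2)/10) = 2.6·10^(18.4/10) = 179.88 m.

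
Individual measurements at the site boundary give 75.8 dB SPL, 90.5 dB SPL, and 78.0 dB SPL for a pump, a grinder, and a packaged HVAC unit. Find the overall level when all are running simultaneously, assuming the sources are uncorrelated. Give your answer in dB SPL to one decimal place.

Incoherent sources combine by intensity addition: L_total = 10·log₁₀(Σ 10^(L_i/10)).
Σ 10^(L/10) = 10^(75.8/10) + 10^(90.5/10) + 10^(78.0/10) = 1.223e+09.
L_total = 10·log₁₀(1.223e+09) = 90.87 dB SPL.

90.9 dB SPL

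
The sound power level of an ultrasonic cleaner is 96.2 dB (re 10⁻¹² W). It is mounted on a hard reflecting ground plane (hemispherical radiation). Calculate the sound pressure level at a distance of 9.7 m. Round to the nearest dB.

The power spreads over a hemisphere of area 2π·r², so L_p = L_w − 10·log₁₀(2π·r²).
2π·r² = 591.2 m², 10·log₁₀ of that is 27.717 dB.
L_p = 96.2 − 27.717 = 68.48 dB.

68 dB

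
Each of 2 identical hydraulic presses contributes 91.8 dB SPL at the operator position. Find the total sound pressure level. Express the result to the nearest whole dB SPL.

L_total = L₁ + 10·log₁₀ N for N identical incoherent sources.
L_total = 91.8 + 10·log₁₀(2) = 91.8 + 3.010 = 94.81 dB SPL.

95 dB SPL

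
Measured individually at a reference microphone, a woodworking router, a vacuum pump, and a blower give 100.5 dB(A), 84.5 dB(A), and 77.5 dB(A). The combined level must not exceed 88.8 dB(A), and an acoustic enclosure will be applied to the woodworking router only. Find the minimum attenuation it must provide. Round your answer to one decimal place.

14.3 dB

The untreated sources together contribute 10^(84.5/10) + 10^(77.5/10) = 3.381e+08, i.e. 85.29 dB(A).
The limit corresponds to 10^(88.8/10) = 7.586e+08; subtracting the fixed part leaves 4.205e+08 for the woodworking router, i.e. 86.24 dB(A).
So the woodworking router must be reduced from 100.5 to 86.24 dB(A): IL = 14.26 dB.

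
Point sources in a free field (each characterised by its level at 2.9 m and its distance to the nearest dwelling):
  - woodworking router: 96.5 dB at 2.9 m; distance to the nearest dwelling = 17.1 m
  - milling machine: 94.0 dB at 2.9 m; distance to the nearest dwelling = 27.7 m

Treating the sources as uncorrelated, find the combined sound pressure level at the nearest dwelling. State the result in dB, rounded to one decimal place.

Apply inverse-square spreading to bring every level to the receiver, then sum 10^(L/10).
woodworking router: 96.5 − 20·log₁₀(17.1/2.9) = 96.5 − 15.41 = 81.09 dB.
milling machine: 94.0 − 20·log₁₀(27.7/2.9) = 94.0 − 19.60 = 74.40 dB.
Σ 10^(L/10) = 1.560e+08 → L_total = 10·log₁₀(1.560e+08) = 81.93 dB.

81.9 dB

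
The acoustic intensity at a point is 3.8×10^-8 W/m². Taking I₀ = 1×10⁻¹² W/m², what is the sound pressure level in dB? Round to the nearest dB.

46 dB

L = 10·log₁₀(I/I₀) = 10·log₁₀(3.8×10^-8/10⁻¹²) = 10·log₁₀(3.8×10^4).
L = 10·(0.5798 + 4) = 45.80 dB.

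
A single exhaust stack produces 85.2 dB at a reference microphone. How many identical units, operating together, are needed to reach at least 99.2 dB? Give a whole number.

The shortfall is 99.2 − 85.2 = 14.0 dB, and N units add 10·log₁₀ N, so need 10·log₁₀ N ≥ 14.0.
N ≥ 10^(14.0/10) = 25.119, so N = 26.

26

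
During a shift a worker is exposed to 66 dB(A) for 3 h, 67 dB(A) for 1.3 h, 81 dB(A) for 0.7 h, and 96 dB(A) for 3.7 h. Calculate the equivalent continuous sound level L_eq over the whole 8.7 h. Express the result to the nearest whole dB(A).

92 dB(A)

Weight each interval's intensity by its duration and average over T = 8.7 h:
Σ tᵢ·10^(Lᵢ/10) = 3·10^(66/10) + 1.3·10^(67/10) + 0.7·10^(81/10) + 3.7·10^(96/10) = 1.484e+10.
L_eq = 10·log₁₀(1.484e+10/8.7) = 92.32 dB(A).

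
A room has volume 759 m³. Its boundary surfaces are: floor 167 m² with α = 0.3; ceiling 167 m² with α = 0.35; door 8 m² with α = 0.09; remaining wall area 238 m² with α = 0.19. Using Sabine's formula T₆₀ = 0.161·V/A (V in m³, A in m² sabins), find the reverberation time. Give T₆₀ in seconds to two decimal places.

0.79 s

Total absorption A = 167·0.3 + 167·0.35 + 8·0.09 + 238·0.19 = 154.49 m² sabins.
T₆₀ = 0.161·V/A = 0.161·759/154.49 = 0.791 s.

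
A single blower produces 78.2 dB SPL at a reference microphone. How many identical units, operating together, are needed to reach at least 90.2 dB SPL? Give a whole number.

16

The shortfall is 90.2 − 78.2 = 12.0 dB, and N units add 10·log₁₀ N, so need 10·log₁₀ N ≥ 12.0.
N ≥ 10^(12.0/10) = 15.849, so N = 16.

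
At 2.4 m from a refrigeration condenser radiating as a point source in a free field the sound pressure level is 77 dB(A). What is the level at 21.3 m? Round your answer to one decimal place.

For a point source, L₂ = L₁ − 20·log₁₀(r₂/r₁).
L₂ = 77 − 20·log₁₀(21.3/2.4) = 77 − 18.963 = 58.04 dB(A).

58.0 dB(A)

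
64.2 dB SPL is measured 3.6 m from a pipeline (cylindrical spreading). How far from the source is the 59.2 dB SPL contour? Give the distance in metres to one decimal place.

11.4 m

For a line source L₁ − L₂ = 10·log₁₀(r₂/r₁), so r₂ = r₁·10^((L₁−L₂)/10).
r₂ = 3.6·10^((64.2−59.2)/10) = 3.6·10^(5.0/10) = 11.38 m.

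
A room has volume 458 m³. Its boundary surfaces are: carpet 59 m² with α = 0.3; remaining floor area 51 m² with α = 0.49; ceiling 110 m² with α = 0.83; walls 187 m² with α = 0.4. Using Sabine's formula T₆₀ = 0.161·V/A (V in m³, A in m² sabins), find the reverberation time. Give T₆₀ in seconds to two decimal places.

0.35 s

A = Σ Sᵢαᵢ = 59·0.3 + 51·0.49 + 110·0.83 + 187·0.4 = 208.79 m².
T₆₀ = 0.161·V/A = 0.161·458/208.79 = 0.353 s.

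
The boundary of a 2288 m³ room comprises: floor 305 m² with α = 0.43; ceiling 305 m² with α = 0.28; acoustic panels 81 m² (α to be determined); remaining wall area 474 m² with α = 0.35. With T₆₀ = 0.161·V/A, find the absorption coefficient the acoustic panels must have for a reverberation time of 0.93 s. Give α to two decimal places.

A = 0.161·V/T₆₀ = 0.161·2288/0.93 = 396.09 m² sabins.
Absorption from the other surfaces = 305·0.43 + 305·0.28 + 474·0.35 = 382.45 m², so the acoustic panels must supply 13.64 m² over 81 m².
α = 13.64/81 = 0.168.

0.17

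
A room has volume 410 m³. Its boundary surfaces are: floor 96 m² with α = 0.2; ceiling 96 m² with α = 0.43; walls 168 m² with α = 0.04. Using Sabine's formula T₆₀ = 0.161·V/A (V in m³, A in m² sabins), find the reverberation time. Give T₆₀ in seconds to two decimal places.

Summing Sᵢαᵢ: 96·0.2 + 96·0.43 + 168·0.04 = 67.20 m².
T₆₀ = 0.161 × 410 / 67.20 = 0.982 s.

0.98 s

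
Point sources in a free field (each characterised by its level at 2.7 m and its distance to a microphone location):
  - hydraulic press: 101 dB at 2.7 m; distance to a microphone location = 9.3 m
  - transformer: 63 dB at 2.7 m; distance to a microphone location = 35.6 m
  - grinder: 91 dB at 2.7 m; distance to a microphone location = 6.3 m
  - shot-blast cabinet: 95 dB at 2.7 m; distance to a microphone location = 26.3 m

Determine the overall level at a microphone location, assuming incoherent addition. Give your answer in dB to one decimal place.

91.2 dB

First find each source's level at the receiver (point-source: −20·log₁₀(r/r_ref)), then combine on an intensity basis.
hydraulic press: 101 − 20·log₁₀(9.3/2.7) = 101 − 10.74 = 90.26 dB.
transformer: 63 − 20·log₁₀(35.6/2.7) = 63 − 22.40 = 40.60 dB.
grinder: 91 − 20·log₁₀(6.3/2.7) = 91 − 7.36 = 83.64 dB.
shot-blast cabinet: 95 − 20·log₁₀(26.3/2.7) = 95 − 19.77 = 75.23 dB.
Σ 10^(L/10) = 1.326e+09 → L_total = 10·log₁₀(1.326e+09) = 91.22 dB.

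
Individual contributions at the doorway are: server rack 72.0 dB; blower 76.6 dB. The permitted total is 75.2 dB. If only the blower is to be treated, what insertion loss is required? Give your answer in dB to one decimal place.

Fixed contribution from the other source: Σ 10^(L/10) = 10^(72.0/10) = 1.585e+07 (72.00 dB).
The limit corresponds to 10^(75.2/10) = 3.311e+07; subtracting the fixed part leaves 1.726e+07 for the blower, i.e. 72.37 dB.
So the blower must be reduced from 76.6 to 72.37 dB: IL = 4.23 dB.

4.2 dB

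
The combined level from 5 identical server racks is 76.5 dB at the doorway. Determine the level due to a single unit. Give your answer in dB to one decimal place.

Dividing the total intensity by 5 lowers the level by 10·log₁₀ 5 = 6.990 dB: L₁ = 76.5 − 6.990.

69.5 dB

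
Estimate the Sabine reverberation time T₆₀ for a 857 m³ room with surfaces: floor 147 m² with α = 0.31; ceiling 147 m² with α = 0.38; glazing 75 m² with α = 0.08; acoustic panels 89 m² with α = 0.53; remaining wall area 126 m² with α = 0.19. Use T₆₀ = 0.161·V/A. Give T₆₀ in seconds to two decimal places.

0.77 s

Total absorption A = 147·0.31 + 147·0.38 + 75·0.08 + 89·0.53 + 126·0.19 = 178.54 m² sabins.
T₆₀ = 0.161 × 857 / 178.54 = 0.773 s.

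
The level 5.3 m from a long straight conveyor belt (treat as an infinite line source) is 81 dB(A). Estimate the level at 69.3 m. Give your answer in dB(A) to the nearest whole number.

Line-source attenuation: ΔL = 10·log₁₀(r₂/r₁) = 10·log₁₀(69.3/5.3) = 11.165 dB.
L₂ = 81 − 10·log₁₀(69.3/5.3) = 81 − 11.165 = 69.84 dB(A).

70 dB(A)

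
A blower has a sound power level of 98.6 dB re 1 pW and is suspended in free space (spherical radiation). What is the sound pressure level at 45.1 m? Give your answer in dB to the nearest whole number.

Free-field spherical radiation: L_p = L_w − 10·log₁₀(4π·r²), r = 45.1 m.
4π·r² = 2.556e+04 m², 10·log₁₀ of that is 44.076 dB.
L_p = 98.6 − 44.076 = 54.52 dB.

55 dB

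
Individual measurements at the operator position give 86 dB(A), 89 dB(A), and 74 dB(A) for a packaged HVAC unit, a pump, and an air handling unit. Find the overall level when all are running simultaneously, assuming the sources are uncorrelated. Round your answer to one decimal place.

Incoherent sources combine by intensity addition: L_total = 10·log₁₀(Σ 10^(L_i/10)).
Σ 10^(L/10) = 10^(86/10) + 10^(89/10) + 10^(74/10) = 1.218e+09.
L_total = 10·log₁₀(1.218e+09) = 90.85 dB(A).

90.9 dB(A)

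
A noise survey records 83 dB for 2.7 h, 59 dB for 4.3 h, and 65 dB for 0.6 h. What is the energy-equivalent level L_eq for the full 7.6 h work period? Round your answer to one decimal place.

The energy average is taken in the linear domain: L_eq = 10·log₁₀[(Σ tᵢ·10^(Lᵢ/10))/T], T = 7.6 h.
Σ tᵢ·10^(Lᵢ/10) = 2.7·10^(83/10) + 4.3·10^(59/10) + 0.6·10^(65/10) = 5.440e+08.
L_eq = 10·log₁₀(5.440e+08/7.6) = 78.55 dB.

78.5 dB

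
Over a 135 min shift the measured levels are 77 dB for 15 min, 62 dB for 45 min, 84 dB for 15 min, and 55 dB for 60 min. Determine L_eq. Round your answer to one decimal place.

Weight each interval's intensity by its duration and average over T = 135 min:
Σ tᵢ·10^(Lᵢ/10) = 15·10^(77/10) + 45·10^(62/10) + 15·10^(84/10) + 60·10^(55/10) = 4.610e+09.
L_eq = 10·log₁₀(4.610e+09/135) = 75.33 dB.

75.3 dB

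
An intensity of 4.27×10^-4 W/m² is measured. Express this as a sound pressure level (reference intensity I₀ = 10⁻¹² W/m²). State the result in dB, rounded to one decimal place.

Dividing by I₀ shifts the exponent by 12: I/I₀ = 4.27×10^8.
L = 10·(0.6304 + 8) = 86.30 dB.

86.3 dB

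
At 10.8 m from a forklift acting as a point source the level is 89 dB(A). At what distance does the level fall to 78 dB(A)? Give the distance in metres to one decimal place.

38.3 m

The 11.0 dB drop corresponds to a distance ratio of 10^(11.0/20) for a point source.
r₂ = 10.8·10^((89−78)/20) = 10.8·10^(11.0/20) = 38.32 m.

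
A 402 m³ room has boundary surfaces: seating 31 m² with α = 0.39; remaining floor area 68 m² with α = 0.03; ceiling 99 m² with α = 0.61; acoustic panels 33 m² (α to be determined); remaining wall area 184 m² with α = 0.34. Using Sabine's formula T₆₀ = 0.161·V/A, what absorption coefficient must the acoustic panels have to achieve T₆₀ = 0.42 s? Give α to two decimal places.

0.52

A = 0.161·V/T₆₀ = 0.161·402/0.42 = 154.10 m² sabins.
Absorption from the other surfaces = 31·0.39 + 68·0.03 + 99·0.61 + 184·0.34 = 137.08 m², so the acoustic panels must supply 17.02 m² over 33 m².
α = 17.02/33 = 0.516.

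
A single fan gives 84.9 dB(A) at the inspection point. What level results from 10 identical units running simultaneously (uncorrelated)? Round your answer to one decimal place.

94.9 dB(A)

L_total = L₁ + 10·log₁₀ N for N identical incoherent sources.
L_total = 84.9 + 10·log₁₀(10) = 84.9 + 10.000 = 94.90 dB(A).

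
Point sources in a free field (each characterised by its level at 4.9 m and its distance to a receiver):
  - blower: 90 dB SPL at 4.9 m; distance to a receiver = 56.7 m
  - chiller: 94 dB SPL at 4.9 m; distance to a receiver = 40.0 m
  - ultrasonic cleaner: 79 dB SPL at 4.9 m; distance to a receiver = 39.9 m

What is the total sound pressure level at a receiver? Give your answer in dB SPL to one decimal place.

Propagate each source to the receiver with L = L_ref − 20·log₁₀(r/r_ref), then add intensities.
blower: 90 − 20·log₁₀(56.7/4.9) = 90 − 21.27 = 68.73 dB SPL.
chiller: 94 − 20·log₁₀(40.0/4.9) = 94 − 18.24 = 75.76 dB SPL.
ultrasonic cleaner: 79 − 20·log₁₀(39.9/4.9) = 79 − 18.22 = 60.78 dB SPL.
Σ 10^(L/10) = 4.636e+07 → L_total = 10·log₁₀(4.636e+07) = 76.66 dB SPL.

76.7 dB SPL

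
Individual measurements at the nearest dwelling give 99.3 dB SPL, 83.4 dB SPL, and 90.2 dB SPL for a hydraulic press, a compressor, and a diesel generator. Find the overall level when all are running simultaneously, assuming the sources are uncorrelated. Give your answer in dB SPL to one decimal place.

For uncorrelated sources the intensities add, so convert each level to linear form, sum, and take 10·log₁₀ of the total.
Σ 10^(L/10) = 10^(99.3/10) + 10^(83.4/10) + 10^(90.2/10) = 9.777e+09.
L_total = 10·log₁₀(9.777e+09) = 99.90 dB SPL.

99.9 dB SPL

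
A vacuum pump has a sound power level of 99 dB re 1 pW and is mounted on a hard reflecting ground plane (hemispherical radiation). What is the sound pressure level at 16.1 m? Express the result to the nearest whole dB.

67 dB

The power spreads over a hemisphere of area 2π·r², so L_p = L_w − 10·log₁₀(2π·r²).
2π·r² = 1629 m², 10·log₁₀ of that is 32.118 dB.
L_p = 99 − 32.118 = 66.88 dB.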